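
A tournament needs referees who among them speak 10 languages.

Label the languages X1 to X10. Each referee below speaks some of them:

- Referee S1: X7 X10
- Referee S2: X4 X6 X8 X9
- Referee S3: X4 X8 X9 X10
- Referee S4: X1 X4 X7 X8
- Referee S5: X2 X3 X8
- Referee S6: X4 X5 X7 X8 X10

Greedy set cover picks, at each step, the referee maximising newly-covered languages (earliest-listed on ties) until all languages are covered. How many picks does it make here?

Greedy: pick S6 (covers 5 new) → pick S2 (covers 2 new) → pick S5 (covers 2 new) → pick S4 (covers 1 new). Total picks: 4.

4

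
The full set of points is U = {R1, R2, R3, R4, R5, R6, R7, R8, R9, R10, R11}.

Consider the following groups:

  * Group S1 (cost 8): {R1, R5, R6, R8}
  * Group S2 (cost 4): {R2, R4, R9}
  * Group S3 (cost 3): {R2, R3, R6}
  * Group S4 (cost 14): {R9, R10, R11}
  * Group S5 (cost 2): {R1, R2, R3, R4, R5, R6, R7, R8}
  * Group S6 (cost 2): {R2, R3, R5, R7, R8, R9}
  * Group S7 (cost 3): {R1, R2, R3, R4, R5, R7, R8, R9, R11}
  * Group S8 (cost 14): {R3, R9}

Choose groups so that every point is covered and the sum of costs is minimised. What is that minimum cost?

S4, S5 together cover every point (S4 ∪ S5 = {R1, R2, R3, R4, R5, R6, R7, R8, R9, R10, R11}); total cost 14 + 2 = 16.
The greedy pick S5, S7, S4 costs 19; no covering selection beats 16.

16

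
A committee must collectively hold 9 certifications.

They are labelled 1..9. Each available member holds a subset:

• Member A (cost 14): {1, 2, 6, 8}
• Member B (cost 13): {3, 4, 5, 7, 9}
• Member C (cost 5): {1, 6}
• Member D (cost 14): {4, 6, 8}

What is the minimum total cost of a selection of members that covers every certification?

A, B together cover every certification (A ∪ B = {1, 2, 3, 4, 5, 6, 7, 8, 9}); total cost 14 + 13 = 27.
The greedy pick C, B, A costs 32; no covering selection beats 27.

27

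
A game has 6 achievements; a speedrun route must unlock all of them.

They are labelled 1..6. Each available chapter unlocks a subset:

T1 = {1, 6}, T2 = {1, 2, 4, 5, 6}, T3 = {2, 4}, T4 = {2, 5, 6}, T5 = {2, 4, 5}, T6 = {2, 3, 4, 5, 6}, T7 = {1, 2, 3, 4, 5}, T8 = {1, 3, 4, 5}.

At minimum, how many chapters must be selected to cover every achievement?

2

Take {T2, T8}. Their union is {1, 2, 3, 4, 5, 6}, which is all 6 achievements.
No single chapter has all 6 achievements (the largest, T2, has 5), so 2 is optimal.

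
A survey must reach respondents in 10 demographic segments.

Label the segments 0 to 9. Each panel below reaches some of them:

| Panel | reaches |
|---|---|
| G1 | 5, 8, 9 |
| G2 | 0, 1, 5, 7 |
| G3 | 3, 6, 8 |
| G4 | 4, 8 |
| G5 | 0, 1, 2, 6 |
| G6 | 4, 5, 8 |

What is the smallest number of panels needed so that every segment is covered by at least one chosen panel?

G1 and G2 and G3 and G4 and G5 together: G1 ∪ G2 ∪ G3 ∪ G4 ∪ G5 = {0, 1, 2, 3, 4, 5, 6, 7, 8, 9} — every segment is covered.
No 4 of the 6 panels cover everything (all 15 combinations miss at least one segment), so 5 is optimal.

5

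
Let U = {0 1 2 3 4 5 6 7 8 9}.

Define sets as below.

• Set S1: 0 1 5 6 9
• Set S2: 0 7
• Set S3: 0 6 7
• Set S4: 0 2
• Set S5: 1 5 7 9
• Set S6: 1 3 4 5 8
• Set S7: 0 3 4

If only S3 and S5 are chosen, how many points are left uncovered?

Union of S3, S5 = {0, 1, 5, 6, 7, 9}.
Not covered: 2, 3, 4, 8 — 4 points.

4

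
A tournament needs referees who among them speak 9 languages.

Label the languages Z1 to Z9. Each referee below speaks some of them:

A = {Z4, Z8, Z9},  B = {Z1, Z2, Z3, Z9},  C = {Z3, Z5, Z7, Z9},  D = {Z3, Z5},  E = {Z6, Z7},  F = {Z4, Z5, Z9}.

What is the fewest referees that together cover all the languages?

4

Take {A, B, D, E}. Their union is {Z1, Z2, Z3, Z4, Z5, Z6, Z7, Z8, Z9}, which is all 9 languages.
Only B contains Z1, so B is forced; the remaining 5 languages need at least 3 more referees (each remaining referee adds at most 2) — so at least 4 referees are needed, and 4 is optimal.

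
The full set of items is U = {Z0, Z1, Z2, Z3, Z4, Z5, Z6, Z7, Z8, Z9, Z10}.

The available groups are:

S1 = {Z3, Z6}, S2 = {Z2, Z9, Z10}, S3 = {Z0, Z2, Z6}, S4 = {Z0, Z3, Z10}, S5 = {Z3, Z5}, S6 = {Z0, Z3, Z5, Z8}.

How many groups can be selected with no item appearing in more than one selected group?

2

S1, S2 are pairwise disjoint (S1={Z3,Z6}; S2={Z2,Z9,Z10}).
Every remaining group overlaps one of these, and no 3 of the listed groups are pairwise disjoint, so 2 is the maximum.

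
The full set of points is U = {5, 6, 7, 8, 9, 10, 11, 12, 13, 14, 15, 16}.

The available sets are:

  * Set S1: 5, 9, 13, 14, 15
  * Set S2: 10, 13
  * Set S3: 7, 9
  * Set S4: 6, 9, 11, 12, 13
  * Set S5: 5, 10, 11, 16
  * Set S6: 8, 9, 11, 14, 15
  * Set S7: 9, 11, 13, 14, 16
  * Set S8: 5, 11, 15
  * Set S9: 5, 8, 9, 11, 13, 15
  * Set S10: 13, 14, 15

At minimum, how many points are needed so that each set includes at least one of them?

H = {5, 9, 13} meets every set (each contains at least one member of H), and |H| = 3.
The sets S3, S5, S10 are pairwise disjoint, so any hitting set needs a separate point for each — at least 3. Hence 3 is optimal.

3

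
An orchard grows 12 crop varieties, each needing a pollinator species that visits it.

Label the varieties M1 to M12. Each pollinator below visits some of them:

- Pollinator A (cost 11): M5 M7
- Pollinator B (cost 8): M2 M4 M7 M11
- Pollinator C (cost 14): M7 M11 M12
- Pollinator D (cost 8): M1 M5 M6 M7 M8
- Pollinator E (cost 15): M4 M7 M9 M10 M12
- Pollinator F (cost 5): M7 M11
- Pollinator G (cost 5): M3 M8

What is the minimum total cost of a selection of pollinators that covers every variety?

36

B, D, E, G together cover every variety (B ∪ D ∪ E ∪ G = {M1, M2, M3, M4, M5, M6, M7, M8, M9, M10, M11, M12}); total cost 8 + 8 + 15 + 5 = 36.
No covering selection has total cost below 36.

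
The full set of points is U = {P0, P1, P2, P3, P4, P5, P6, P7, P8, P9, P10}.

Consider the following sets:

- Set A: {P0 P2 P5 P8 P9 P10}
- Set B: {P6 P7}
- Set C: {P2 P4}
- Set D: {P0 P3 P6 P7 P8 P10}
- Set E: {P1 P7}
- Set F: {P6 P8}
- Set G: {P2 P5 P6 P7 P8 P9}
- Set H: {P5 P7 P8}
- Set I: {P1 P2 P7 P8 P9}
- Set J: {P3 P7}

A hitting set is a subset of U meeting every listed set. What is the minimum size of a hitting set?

3

Take T = {P2, P6, P7}. Each listed set contains at least one of these, so T is a hitting set of size 3.
The sets C, F, J are pairwise disjoint, so any hitting set needs a separate point for each — at least 3. Hence 3 is optimal.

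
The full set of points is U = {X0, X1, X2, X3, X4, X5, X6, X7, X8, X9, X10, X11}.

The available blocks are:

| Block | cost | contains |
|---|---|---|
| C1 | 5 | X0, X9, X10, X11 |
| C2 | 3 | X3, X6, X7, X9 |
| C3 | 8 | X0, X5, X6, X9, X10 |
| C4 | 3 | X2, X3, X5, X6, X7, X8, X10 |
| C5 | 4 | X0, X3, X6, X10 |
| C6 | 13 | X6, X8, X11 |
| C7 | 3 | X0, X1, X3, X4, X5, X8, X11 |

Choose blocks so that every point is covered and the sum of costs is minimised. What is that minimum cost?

9

C2, C4, C7 together cover every point (C2 ∪ C4 ∪ C7 = {X0, X1, X2, X3, X4, X5, X6, X7, X8, X9, X10, X11}); total cost 3 + 3 + 3 = 9.
No covering selection has total cost below 9.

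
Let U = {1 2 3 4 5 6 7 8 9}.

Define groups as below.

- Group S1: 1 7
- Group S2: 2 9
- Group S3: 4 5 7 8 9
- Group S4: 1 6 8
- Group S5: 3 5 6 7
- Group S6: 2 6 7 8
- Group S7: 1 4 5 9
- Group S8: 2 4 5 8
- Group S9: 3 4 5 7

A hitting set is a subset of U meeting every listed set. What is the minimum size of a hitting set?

The 3 elements {1, 2, 7} hit every group.
The groups S2, S4, S9 are pairwise disjoint, so any hitting set needs a separate element for each — at least 3. Hence 3 is optimal.

3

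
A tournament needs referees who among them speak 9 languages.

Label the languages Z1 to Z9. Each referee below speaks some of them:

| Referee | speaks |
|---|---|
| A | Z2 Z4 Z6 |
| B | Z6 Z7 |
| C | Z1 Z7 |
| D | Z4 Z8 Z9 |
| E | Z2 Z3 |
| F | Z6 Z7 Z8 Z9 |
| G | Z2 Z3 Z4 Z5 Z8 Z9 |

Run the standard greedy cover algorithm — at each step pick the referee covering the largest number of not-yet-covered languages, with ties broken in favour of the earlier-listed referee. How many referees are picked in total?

Greedy: pick G (covers 6 new) → pick B (covers 2 new) → pick C (covers 1 new). Total picks: 3.

3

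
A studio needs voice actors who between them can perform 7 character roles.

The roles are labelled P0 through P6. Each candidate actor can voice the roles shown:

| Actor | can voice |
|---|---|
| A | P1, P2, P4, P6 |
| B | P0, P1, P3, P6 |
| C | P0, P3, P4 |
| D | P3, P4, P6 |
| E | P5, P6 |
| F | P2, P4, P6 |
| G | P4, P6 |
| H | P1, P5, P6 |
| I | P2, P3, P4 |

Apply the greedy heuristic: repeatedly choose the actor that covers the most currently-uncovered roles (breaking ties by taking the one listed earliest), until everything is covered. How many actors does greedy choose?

Greedy: pick A (covers 4 new) → pick B (covers 2 new) → pick E (covers 1 new). Total picks: 3.

3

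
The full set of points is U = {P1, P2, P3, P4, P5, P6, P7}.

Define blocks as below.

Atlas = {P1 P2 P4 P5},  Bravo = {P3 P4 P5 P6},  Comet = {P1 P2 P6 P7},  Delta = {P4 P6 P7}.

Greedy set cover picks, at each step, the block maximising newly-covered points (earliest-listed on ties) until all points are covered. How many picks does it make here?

Greedy: pick Atlas (covers 4 new) → pick Bravo (covers 2 new) → pick Comet (covers 1 new). Total picks: 3.
(The true minimum cover uses only 2 blocks, so greedy is not optimal here.)

3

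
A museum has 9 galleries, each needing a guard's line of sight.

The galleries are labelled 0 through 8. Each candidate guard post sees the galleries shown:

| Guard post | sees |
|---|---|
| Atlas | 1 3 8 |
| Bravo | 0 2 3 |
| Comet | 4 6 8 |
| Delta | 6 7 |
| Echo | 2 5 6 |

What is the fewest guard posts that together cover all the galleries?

5

Take {Atlas, Bravo, Comet, Delta, Echo}. Their union is {0, 1, 2, 3, 4, 5, 6, 7, 8}, which is all 9 galleries.
No 4 of the 5 guard posts cover everything (all 5 combinations miss at least one gallery), so 5 is optimal.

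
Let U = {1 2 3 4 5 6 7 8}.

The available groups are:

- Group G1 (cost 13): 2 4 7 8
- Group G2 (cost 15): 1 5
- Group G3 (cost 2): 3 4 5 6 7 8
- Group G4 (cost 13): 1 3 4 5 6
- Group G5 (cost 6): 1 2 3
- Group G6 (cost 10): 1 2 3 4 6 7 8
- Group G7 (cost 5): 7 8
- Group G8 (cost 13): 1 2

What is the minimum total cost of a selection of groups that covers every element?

G3, G5 together cover every element (G3 ∪ G5 = {1, 2, 3, 4, 5, 6, 7, 8}); total cost 2 + 6 = 8.
No covering selection has total cost below 8.

8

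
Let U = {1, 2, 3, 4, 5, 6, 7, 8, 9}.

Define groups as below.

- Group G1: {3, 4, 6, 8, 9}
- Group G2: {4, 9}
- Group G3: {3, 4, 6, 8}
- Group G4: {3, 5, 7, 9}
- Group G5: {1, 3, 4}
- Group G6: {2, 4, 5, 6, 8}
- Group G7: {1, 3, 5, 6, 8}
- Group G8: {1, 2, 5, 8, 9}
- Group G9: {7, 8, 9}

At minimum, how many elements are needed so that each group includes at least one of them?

H = {3, 4, 8} meets every group (each contains at least one member of H), and |H| = 3.
No choice of 2 elements meets every group, so 3 is the minimum.

3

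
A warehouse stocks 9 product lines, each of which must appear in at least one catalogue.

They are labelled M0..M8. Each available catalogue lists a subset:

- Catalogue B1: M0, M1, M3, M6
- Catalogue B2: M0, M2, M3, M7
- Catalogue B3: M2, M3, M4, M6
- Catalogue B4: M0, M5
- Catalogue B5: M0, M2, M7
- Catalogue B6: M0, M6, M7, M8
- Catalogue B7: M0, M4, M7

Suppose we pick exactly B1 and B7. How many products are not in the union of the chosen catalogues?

3

Union of B1, B7 = {M0, M1, M3, M4, M6, M7}.
Not covered: M2, M5, M8 — 3 products.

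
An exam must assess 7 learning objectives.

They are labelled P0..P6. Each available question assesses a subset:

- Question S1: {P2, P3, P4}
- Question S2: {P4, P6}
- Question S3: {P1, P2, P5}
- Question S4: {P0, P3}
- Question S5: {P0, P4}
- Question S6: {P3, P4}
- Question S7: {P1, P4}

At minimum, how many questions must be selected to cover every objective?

3

S2 and S3 and S4 together: S2 ∪ S3 ∪ S4 = {P0, P1, P2, P3, P4, P5, P6} — every objective is covered.
Each question has at most 3 objectives, and 2·3 = 6 < 7 — so at least 3 questions are needed, and 3 is optimal.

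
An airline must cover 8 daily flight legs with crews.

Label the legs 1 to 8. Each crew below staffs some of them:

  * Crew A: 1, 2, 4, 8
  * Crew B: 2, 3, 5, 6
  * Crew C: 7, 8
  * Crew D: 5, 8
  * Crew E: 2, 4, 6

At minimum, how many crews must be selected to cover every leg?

3

A and B and C together: A ∪ B ∪ C = {1, 2, 3, 4, 5, 6, 7, 8} — every leg is covered.
Only A contains 1, so A is forced; the remaining 4 legs need at least 2 more crews (each remaining crew adds at most 3) — so at least 3 crews are needed, and 3 is optimal.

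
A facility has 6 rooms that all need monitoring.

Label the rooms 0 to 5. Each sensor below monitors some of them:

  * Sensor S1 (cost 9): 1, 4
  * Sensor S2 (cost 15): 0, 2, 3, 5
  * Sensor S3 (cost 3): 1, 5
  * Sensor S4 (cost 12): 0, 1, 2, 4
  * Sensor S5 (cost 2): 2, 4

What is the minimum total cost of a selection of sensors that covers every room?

S2, S3, S5 together cover every room (S2 ∪ S3 ∪ S5 = {0, 1, 2, 3, 4, 5}); total cost 15 + 3 + 2 = 20.
No covering selection has total cost below 20.

20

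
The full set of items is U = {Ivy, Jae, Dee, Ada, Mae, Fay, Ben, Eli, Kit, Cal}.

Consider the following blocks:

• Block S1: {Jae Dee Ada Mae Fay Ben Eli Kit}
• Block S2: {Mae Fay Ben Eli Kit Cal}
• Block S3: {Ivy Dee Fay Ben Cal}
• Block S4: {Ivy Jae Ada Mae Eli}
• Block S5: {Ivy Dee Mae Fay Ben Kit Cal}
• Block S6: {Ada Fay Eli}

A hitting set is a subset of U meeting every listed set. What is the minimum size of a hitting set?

Take H = {Ada, Fay}. Each listed block contains at least one of these, so H is a hitting set of size 2.
No single item lies in every block, so at least 2 are needed and 2 is optimal.

2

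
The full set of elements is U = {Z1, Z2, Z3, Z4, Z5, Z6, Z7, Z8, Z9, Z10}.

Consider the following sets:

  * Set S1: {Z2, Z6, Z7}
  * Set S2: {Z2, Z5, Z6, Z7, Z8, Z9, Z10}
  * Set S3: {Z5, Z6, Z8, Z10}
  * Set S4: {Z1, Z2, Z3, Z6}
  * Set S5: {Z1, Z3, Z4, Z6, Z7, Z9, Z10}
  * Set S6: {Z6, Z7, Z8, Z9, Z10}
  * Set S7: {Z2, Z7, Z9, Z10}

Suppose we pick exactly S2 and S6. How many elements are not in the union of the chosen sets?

Union of S2, S6 = {Z2, Z5, Z6, Z7, Z8, Z9, Z10}.
Not covered: Z1, Z3, Z4 — 3 elements.

3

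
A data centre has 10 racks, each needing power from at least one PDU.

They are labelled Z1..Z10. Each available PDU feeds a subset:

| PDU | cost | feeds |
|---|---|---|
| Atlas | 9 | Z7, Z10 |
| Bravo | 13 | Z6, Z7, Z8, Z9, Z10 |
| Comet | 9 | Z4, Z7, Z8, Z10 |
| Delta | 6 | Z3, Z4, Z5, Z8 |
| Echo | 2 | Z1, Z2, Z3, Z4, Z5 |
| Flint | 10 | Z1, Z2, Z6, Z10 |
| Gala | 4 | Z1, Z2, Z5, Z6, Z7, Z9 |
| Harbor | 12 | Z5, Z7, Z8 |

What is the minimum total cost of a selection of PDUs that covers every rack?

15

Bravo, Echo together cover every rack (Bravo ∪ Echo = {Z1, Z2, Z3, Z4, Z5, Z6, Z7, Z8, Z9, Z10}); total cost 13 + 2 = 15.
No covering selection has total cost below 15.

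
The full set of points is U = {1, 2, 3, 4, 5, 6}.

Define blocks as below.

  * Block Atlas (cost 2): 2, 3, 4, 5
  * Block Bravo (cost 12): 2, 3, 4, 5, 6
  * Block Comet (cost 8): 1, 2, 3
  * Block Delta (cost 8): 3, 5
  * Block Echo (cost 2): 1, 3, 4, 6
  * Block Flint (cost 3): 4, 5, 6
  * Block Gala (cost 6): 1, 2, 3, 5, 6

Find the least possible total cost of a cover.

4

Atlas, Echo together cover every point (Atlas ∪ Echo = {1, 2, 3, 4, 5, 6}); total cost 2 + 2 = 4.
No covering selection has total cost below 4.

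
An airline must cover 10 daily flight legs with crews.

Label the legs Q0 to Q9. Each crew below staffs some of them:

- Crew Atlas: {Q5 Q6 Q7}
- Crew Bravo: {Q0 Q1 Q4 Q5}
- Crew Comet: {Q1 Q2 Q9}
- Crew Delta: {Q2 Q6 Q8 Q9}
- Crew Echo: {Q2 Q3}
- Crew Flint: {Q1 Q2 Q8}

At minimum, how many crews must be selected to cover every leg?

4

Take {Atlas, Bravo, Delta, Echo}. Their union is {Q0, Q1, Q2, Q3, Q4, Q5, Q6, Q7, Q8, Q9}, which is all 10 legs.
Only Atlas contains Q7, so Atlas is forced; the remaining 7 legs need at least 3 more crews (each remaining crew adds at most 3) — so at least 4 crews are needed, and 4 is optimal.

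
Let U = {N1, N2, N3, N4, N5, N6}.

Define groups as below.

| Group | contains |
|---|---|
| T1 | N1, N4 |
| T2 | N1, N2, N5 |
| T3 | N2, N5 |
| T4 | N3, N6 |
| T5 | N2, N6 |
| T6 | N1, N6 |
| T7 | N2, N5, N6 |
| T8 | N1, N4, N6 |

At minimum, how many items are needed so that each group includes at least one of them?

The 3 items {N2, N4, N6} hit every group.
The groups T1, T3, T4 are pairwise disjoint, so any hitting set needs a separate item for each — at least 3. Hence 3 is optimal.

3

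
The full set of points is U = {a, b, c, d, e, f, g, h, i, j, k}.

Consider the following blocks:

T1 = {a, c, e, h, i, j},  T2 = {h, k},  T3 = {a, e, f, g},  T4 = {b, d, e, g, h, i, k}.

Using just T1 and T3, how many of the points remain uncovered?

3

Union of T1, T3 = {a, c, e, f, g, h, i, j}.
Not covered: b, d, k — 3 points.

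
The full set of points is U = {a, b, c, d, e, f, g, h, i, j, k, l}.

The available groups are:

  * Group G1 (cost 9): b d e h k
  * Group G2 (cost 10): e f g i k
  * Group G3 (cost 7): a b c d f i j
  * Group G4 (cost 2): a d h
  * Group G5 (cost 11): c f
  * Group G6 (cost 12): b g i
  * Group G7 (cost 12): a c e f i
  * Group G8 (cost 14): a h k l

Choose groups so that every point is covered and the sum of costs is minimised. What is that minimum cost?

31

G2, G3, G8 together cover every point (G2 ∪ G3 ∪ G8 = {a, b, c, d, e, f, g, h, i, j, k, l}); total cost 10 + 7 + 14 = 31.
The greedy pick G4, G3, G2, G8 costs 33; no covering selection beats 31.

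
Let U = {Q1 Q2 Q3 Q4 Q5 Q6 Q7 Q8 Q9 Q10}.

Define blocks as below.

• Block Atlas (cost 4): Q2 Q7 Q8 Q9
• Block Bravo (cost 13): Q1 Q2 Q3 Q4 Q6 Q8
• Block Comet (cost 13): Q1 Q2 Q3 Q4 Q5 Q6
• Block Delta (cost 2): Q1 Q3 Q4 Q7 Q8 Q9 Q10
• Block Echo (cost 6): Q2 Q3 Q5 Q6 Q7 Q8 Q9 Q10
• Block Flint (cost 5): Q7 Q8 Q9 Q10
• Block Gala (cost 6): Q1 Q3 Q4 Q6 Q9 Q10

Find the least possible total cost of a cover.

8

Delta, Echo together cover every item (Delta ∪ Echo = {Q1, Q2, Q3, Q4, Q5, Q6, Q7, Q8, Q9, Q10}); total cost 2 + 6 = 8.
No covering selection has total cost below 8.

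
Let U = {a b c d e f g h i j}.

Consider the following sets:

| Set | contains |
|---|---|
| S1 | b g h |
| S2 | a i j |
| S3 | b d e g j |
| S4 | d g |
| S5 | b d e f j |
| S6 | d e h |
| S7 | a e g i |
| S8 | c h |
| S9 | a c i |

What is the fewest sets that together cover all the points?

3

Take {S1, S5, S9}. Their union is {a, b, c, d, e, f, g, h, i, j}, which is all 10 points.
Only S5 contains f, so S5 is forced; the remaining 5 points need at least 2 more sets (each remaining set adds at most 3) — so at least 3 sets are needed, and 3 is optimal.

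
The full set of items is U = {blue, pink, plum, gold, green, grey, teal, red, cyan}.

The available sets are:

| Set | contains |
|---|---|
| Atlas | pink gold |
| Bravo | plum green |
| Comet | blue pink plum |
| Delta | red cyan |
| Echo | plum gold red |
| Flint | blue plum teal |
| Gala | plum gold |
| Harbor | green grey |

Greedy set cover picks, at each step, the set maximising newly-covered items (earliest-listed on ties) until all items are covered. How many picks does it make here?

5

Greedy: pick Comet (covers 3 new) → pick Delta (covers 2 new) → pick Harbor (covers 2 new) → pick Atlas (covers 1 new) → pick Flint (covers 1 new). Total picks: 5.
(The true minimum cover uses only 4 sets, so greedy is not optimal here.)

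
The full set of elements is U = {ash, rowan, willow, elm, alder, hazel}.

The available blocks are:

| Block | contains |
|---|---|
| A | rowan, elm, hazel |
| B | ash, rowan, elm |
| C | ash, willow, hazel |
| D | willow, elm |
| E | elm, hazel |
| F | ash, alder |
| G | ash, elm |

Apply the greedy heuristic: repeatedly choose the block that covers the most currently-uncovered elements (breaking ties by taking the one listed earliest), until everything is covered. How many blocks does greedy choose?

Greedy: pick A (covers 3 new) → pick C (covers 2 new) → pick F (covers 1 new). Total picks: 3.

3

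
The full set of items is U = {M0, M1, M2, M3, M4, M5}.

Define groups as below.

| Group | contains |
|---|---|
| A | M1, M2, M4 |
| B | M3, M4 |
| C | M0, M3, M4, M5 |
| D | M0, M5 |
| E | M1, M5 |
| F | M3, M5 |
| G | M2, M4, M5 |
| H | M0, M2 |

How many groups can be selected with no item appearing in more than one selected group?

3

B, E, H are pairwise disjoint (B={M3,M4}; E={M1,M5}; H={M0,M2}).
Every remaining group overlaps one of these, and no 4 of the listed groups are pairwise disjoint, so 3 is the maximum.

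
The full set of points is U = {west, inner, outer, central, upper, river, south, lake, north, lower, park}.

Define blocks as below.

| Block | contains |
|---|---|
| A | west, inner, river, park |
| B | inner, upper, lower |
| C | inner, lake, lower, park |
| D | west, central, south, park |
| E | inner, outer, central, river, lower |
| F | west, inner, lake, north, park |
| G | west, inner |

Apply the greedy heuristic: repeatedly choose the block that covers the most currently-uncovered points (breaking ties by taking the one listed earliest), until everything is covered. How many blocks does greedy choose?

4

Greedy: pick E (covers 5 new) → pick F (covers 4 new) → pick B (covers 1 new) → pick D (covers 1 new). Total picks: 4.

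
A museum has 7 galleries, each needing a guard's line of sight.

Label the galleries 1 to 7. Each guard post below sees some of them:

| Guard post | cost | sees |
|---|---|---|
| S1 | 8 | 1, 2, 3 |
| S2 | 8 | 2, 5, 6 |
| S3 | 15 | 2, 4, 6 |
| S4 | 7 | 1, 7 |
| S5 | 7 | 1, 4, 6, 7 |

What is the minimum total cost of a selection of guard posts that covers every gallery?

S1, S2, S5 together cover every gallery (S1 ∪ S2 ∪ S5 = {1, 2, 3, 4, 5, 6, 7}); total cost 8 + 8 + 7 = 23.
No covering selection has total cost below 23.

23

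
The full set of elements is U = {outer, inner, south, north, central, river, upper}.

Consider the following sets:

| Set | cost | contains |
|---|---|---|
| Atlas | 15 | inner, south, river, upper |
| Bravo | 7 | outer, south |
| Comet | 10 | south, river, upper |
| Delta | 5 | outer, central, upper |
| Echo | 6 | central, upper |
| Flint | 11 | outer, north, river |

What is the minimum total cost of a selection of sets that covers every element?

31

Atlas, Delta, Flint together cover every element (Atlas ∪ Delta ∪ Flint = {outer, inner, south, north, central, river, upper}); total cost 15 + 5 + 11 = 31.
No covering selection has total cost below 31.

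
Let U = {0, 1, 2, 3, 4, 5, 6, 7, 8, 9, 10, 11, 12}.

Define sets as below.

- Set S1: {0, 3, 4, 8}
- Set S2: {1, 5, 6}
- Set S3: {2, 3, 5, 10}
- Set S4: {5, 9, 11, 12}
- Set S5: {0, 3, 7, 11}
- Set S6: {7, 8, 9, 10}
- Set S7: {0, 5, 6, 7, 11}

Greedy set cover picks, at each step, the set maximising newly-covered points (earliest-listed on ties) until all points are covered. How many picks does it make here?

Greedy: pick S7 (covers 5 new) → pick S1 (covers 3 new) → pick S3 (covers 2 new) → pick S4 (covers 2 new) → pick S2 (covers 1 new). Total picks: 5.

5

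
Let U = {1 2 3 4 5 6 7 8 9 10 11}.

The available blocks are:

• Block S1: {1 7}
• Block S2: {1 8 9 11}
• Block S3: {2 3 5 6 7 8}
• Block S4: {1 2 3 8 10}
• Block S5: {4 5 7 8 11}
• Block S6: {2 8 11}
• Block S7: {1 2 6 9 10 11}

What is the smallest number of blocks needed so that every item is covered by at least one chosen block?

S4 and S5 and S7 together: S4 ∪ S5 ∪ S7 = {1, 2, 3, 4, 5, 6, 7, 8, 9, 10, 11} — every item is covered.
Only S5 contains 4, so S5 is forced; the remaining 6 items need at least 2 more blocks (each remaining block adds at most 5) — so at least 3 blocks are needed, and 3 is optimal.

3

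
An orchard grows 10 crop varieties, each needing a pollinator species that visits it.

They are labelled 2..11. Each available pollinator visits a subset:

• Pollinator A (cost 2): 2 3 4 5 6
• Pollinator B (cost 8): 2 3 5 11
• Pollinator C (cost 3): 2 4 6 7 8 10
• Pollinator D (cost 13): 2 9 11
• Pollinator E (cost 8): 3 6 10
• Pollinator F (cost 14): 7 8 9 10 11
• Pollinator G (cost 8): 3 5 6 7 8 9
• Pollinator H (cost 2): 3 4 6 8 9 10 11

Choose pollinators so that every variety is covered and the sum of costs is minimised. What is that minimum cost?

A, C, H together cover every variety (A ∪ C ∪ H = {2, 3, 4, 5, 6, 7, 8, 9, 10, 11}); total cost 2 + 3 + 2 = 7.
No covering selection has total cost below 7.

7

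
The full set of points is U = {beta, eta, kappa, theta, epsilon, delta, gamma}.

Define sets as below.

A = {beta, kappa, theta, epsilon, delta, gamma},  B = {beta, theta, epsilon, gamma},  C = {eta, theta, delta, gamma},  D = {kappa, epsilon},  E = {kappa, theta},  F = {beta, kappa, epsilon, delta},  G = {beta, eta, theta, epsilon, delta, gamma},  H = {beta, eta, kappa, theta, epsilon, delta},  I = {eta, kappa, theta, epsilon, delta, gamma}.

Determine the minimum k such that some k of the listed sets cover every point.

Take {G, H}. Their union is {beta, eta, kappa, theta, epsilon, delta, gamma}, which is all 7 points.
No single set has all 7 points (the largest, A, has 6), so 2 is optimal.

2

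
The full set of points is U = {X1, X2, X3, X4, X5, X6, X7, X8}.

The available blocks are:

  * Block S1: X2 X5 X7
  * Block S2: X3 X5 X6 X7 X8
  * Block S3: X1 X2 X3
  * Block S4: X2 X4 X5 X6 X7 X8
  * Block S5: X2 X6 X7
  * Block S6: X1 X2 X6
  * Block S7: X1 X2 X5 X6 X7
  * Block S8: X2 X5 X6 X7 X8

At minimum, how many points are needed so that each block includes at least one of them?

Take H = {X1, X7}. Each listed block contains at least one of these, so H is a hitting set of size 2.
No single point lies in every block, so at least 2 are needed and 2 is optimal.

2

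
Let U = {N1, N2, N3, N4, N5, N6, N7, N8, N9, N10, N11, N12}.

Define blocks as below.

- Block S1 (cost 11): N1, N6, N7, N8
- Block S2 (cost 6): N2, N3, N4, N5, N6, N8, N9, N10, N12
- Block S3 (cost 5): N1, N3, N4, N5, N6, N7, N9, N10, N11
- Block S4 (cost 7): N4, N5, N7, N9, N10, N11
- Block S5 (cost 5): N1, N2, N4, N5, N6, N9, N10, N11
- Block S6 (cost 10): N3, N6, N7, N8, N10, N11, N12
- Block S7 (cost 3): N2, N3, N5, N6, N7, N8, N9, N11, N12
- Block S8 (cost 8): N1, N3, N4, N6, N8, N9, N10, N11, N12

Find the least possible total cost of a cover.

8

S5, S7 together cover every item (S5 ∪ S7 = {N1, N2, N3, N4, N5, N6, N7, N8, N9, N10, N11, N12}); total cost 5 + 3 = 8.
No covering selection has total cost below 8.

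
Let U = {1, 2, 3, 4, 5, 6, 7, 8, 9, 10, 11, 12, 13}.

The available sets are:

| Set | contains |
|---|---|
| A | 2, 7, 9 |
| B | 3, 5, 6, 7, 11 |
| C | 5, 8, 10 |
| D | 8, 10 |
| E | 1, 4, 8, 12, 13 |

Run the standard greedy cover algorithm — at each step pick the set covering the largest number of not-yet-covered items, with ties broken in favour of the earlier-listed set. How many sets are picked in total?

4

Greedy: pick B (covers 5 new) → pick E (covers 5 new) → pick A (covers 2 new) → pick C (covers 1 new). Total picks: 4.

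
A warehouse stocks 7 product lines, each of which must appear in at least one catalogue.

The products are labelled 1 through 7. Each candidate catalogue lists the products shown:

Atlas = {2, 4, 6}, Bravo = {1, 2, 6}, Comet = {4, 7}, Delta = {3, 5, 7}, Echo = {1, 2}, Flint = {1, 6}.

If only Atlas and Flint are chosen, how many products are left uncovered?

Union of Atlas, Flint = {1, 2, 4, 6}.
Not covered: 3, 5, 7 — 3 products.

3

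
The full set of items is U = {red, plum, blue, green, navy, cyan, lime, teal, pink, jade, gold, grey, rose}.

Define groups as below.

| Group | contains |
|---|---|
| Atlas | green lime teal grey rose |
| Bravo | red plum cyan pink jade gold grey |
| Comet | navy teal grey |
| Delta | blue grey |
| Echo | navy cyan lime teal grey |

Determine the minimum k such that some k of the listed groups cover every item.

Atlas, Bravo, Comet, and Delta cover everything between them: the union {red, plum, blue, green, navy, cyan, lime, teal, pink, jade, gold, grey, rose} is all of U.
No 3 of the 5 groups cover everything (all 10 combinations miss at least one item), so 4 is optimal.

4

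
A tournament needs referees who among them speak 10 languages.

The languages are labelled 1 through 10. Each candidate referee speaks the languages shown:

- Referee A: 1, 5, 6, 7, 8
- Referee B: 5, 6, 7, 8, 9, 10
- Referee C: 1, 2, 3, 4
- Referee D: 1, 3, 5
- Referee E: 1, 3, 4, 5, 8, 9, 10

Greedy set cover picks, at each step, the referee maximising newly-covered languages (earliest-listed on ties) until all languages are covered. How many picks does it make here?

Greedy: pick E (covers 7 new) → pick A (covers 2 new) → pick C (covers 1 new). Total picks: 3.
(The true minimum cover uses only 2 referees, so greedy is not optimal here.)

3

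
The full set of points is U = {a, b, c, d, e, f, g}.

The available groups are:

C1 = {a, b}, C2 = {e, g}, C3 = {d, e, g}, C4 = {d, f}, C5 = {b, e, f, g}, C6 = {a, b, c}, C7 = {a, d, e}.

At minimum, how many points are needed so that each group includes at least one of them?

3

H = {a, e, f} meets every group (each contains at least one member of H), and |H| = 3.
The groups C1, C2, C4 are pairwise disjoint, so any hitting set needs a separate point for each — at least 3. Hence 3 is optimal.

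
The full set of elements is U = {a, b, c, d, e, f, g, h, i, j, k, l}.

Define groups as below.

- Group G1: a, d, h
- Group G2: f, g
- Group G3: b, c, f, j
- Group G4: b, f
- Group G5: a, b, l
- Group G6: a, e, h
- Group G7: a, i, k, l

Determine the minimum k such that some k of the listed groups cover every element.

G1 and G2 and G3 and G6 and G7 together: G1 ∪ G2 ∪ G3 ∪ G6 ∪ G7 = {a, b, c, d, e, f, g, h, i, j, k, l} — every element is covered.
No 4 of the 7 groups cover everything (all 35 combinations miss at least one element), so 5 is optimal.

5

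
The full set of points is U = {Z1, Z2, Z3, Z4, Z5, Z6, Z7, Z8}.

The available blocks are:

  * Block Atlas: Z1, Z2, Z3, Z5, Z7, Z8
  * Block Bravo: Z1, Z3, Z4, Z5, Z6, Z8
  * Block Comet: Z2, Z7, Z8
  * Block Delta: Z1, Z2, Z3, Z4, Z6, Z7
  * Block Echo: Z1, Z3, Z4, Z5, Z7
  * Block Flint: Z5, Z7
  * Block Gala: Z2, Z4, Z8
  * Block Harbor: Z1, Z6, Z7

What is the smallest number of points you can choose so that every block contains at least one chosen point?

The 2 points {Z7, Z8} hit every block.
The blocks Flint, Gala are pairwise disjoint, so any hitting set needs a separate point for each — at least 2. Hence 2 is optimal.

2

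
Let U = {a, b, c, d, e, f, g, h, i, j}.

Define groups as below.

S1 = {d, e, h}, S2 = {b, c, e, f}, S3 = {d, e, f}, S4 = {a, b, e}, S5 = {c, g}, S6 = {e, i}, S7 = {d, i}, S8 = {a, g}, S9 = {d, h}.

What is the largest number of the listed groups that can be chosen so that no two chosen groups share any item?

3

S6, S8, S9 are pairwise disjoint (S6={e,i}; S8={a,g}; S9={d,h}).
Every remaining group overlaps one of these, and no 4 of the listed groups are pairwise disjoint, so 3 is the maximum.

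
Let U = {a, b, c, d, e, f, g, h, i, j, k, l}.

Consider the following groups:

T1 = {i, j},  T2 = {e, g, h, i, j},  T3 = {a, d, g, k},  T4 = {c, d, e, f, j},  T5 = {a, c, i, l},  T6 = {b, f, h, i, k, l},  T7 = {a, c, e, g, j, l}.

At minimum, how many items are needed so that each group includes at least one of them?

Take T = {a, h, j}. Each listed group contains at least one of these, so T is a hitting set of size 3.
No choice of 2 items meets every group, so 3 is the minimum.

3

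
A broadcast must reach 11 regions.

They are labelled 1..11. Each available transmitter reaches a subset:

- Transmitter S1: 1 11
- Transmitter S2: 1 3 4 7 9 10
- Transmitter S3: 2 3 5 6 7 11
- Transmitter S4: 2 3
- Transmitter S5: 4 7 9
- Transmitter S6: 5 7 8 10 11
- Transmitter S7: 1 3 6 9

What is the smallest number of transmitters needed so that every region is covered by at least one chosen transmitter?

3

Take {S2, S3, S6}. Their union is {1, 2, 3, 4, 5, 6, 7, 8, 9, 10, 11}, which is all 11 regions.
Only S6 contains 8, so S6 is forced; the remaining 6 regions need at least 2 more transmitters (each remaining transmitter adds at most 4) — so at least 3 transmitters are needed, and 3 is optimal.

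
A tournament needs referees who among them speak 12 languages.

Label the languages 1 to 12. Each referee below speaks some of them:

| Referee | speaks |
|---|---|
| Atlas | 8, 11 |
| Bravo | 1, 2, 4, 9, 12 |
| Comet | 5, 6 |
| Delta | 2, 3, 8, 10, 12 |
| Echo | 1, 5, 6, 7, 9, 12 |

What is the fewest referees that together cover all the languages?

Take {Atlas, Bravo, Delta, Echo}. Their union is {1, 2, 3, 4, 5, 6, 7, 8, 9, 10, 11, 12}, which is all 12 languages.
Only Bravo contains 4, so Bravo is forced; the remaining 7 languages need at least 3 more referees (each remaining referee adds at most 3) — so at least 4 referees are needed, and 4 is optimal.

4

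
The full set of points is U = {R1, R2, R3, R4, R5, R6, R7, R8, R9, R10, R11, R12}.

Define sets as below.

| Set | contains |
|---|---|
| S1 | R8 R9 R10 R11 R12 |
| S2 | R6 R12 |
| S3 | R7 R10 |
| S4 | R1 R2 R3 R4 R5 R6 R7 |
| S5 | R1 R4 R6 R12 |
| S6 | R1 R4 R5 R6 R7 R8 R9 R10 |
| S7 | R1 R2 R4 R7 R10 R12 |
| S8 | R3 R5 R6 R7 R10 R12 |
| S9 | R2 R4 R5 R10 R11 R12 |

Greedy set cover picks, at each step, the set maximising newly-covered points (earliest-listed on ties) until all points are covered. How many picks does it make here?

Greedy: pick S6 (covers 8 new) → pick S9 (covers 3 new) → pick S4 (covers 1 new). Total picks: 3.
(The true minimum cover uses only 2 sets, so greedy is not optimal here.)

3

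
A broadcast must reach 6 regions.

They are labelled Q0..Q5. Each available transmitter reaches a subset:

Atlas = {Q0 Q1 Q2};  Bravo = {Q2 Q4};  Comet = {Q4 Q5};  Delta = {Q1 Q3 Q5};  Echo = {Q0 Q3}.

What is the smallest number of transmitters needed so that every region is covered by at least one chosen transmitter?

Bravo and Delta and Echo together: Bravo ∪ Delta ∪ Echo = {Q0, Q1, Q2, Q3, Q4, Q5} — every region is covered.
No 2 of the 5 transmitters cover everything (all 10 combinations miss at least one region), so 3 is optimal.

3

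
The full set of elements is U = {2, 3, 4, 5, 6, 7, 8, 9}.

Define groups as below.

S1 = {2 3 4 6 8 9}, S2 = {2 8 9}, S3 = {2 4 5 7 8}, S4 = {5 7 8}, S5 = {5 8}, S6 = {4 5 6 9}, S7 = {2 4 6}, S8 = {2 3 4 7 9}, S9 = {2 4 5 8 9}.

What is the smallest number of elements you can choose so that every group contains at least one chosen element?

Take H = {2, 5}. Each listed group contains at least one of these, so H is a hitting set of size 2.
The groups S4, S7 are pairwise disjoint, so any hitting set needs a separate element for each — at least 2. Hence 2 is optimal.

2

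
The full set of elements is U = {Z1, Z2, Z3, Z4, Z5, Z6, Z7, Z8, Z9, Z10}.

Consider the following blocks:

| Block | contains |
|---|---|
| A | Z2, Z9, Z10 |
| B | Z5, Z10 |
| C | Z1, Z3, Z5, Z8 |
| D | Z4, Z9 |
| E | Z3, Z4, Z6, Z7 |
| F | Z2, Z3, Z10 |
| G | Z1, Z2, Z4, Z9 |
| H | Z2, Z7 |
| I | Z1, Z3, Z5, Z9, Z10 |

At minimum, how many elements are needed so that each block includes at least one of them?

The 3 elements {Z2, Z4, Z5} hit every block.
The blocks B, D, H are pairwise disjoint, so any hitting set needs a separate element for each — at least 3. Hence 3 is optimal.

3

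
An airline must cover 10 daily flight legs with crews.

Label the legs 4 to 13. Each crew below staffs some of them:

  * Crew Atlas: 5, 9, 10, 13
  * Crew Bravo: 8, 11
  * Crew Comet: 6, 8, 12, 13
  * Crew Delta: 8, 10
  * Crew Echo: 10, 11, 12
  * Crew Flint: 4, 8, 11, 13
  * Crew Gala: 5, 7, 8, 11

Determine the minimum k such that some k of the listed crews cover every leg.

Take {Atlas, Comet, Flint, Gala}. Their union is {4, 5, 6, 7, 8, 9, 10, 11, 12, 13}, which is all 10 legs.
No 3 of the 7 crews cover everything (all 35 combinations miss at least one leg), so 4 is optimal.

4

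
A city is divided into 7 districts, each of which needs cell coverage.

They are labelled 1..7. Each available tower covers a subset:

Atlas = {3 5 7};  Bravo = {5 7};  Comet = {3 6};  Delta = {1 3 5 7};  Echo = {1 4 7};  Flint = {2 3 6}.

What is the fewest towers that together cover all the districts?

3

Take {Atlas, Echo, Flint}. Their union is {1, 2, 3, 4, 5, 6, 7}, which is all 7 districts.
Only Flint contains 2, so Flint is forced; the remaining 4 districts need at least 2 more towers (each remaining tower adds at most 3) — so at least 3 towers are needed, and 3 is optimal.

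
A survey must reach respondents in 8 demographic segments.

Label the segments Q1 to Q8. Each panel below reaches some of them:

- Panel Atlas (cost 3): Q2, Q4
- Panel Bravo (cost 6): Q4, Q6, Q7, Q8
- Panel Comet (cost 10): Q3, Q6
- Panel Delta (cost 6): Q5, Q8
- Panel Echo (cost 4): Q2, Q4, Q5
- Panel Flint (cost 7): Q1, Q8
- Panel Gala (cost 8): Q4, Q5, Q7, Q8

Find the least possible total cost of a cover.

27

Bravo, Comet, Echo, Flint together cover every segment (Bravo ∪ Comet ∪ Echo ∪ Flint = {Q1, Q2, Q3, Q4, Q5, Q6, Q7, Q8}); total cost 6 + 10 + 4 + 7 = 27.
No covering selection has total cost below 27.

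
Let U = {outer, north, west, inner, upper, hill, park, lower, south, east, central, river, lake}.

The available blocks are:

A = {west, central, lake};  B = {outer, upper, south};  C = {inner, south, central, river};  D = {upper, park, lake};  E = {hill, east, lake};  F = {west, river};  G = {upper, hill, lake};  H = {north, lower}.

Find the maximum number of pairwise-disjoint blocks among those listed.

4

B, E, F, H are pairwise disjoint (B={outer,upper,south}; E={hill,east,lake}; F={west,river}; H={north,lower}).
Every remaining block overlaps one of these, and no 5 of the listed blocks are pairwise disjoint, so 4 is the maximum.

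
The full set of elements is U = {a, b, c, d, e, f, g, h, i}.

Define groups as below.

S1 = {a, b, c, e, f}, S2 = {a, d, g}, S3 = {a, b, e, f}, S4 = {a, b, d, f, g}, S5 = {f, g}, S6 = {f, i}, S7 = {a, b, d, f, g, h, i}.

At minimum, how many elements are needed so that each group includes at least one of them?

T = {f, g} meets every group (each contains at least one member of T), and |T| = 2.
The groups S2, S6 are pairwise disjoint, so any hitting set needs a separate element for each — at least 2. Hence 2 is optimal.

2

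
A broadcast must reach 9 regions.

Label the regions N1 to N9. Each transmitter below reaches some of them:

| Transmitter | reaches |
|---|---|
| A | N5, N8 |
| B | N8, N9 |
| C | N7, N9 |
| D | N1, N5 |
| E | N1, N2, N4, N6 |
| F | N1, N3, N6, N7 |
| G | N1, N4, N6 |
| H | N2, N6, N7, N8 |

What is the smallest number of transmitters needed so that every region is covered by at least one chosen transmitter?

4

Take {A, C, E, F}. Their union is {N1, N2, N3, N4, N5, N6, N7, N8, N9}, which is all 9 regions.
Only F contains N3, so F is forced; the remaining 5 regions need at least 3 more transmitters (each remaining transmitter adds at most 2) — so at least 4 transmitters are needed, and 4 is optimal.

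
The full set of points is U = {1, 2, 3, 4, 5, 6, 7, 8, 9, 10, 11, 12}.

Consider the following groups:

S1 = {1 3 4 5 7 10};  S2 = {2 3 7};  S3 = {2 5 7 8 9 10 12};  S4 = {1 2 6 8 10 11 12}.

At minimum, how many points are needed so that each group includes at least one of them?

2

The 2 points {7, 12} hit every group.
No single point lies in every group, so at least 2 are needed and 2 is optimal.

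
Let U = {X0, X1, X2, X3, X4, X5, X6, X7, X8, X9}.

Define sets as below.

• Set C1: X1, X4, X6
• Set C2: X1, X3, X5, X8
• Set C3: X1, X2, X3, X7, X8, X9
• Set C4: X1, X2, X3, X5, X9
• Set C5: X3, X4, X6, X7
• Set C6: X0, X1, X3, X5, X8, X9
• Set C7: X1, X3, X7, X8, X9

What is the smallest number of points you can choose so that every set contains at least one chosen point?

2

H = {X1, X3} meets every set (each contains at least one member of H), and |H| = 2.
No single point lies in every set, so at least 2 are needed and 2 is optimal.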